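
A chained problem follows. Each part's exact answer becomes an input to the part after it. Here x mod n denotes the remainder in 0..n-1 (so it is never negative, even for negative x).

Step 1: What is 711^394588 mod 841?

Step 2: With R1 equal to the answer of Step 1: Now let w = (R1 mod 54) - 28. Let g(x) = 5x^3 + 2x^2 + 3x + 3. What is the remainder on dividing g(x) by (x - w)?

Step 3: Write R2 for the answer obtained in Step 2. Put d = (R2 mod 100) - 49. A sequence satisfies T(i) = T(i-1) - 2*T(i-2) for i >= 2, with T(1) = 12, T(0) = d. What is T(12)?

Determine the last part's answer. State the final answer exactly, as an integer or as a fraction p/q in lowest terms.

-1484

Step 1: squarings mod 841: 711^1=711, 711^2=80, 711^4=513, 711^8=777, 711^16=732, 711^32=107, 711^64=516, 711^128=500, 711^256=223, 711^512=110, 711^1024=326, 711^2048=310, 711^4096=226, 711^8192=616, 711^16384=165, 711^32768=313, 711^65536=413, 711^131072=687, 711^262144=168; 711^394588 = 711^4 * 711^8 * 711^16 * 711^64 * 711^256 * 711^1024 * 711^131072 * 711^262144 = 141 (mod 841); answer 141
Step 2: R1 = 141; w = 5; remainder = value at the root: 5*(5)^3 + 2*(5)^2 + 3*(5)^1 + 3 = (625) + (50) + (15) + (3) = 693; answer 693
Step 3: R2 = 693; d = 44; T(2) = 1*(12) - 2*(44) = -76; iterating: T(2)=-76, T(3)=-100, T(4)=52, T(5)=252, T(6)=148, T(7)=-356, T(8)=-652, T(9)=60, T(10)=1364, T(11)=1244, T(12)=-1484; answer -1484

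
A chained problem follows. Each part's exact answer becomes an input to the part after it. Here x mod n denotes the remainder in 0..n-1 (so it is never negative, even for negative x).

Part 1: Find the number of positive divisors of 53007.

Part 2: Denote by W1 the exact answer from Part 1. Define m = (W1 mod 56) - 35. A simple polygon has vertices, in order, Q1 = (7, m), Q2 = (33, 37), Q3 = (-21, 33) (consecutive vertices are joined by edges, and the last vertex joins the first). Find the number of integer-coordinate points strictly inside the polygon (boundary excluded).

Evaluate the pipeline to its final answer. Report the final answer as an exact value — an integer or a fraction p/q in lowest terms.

1781

Part 1: 53007 = 3 * 17669; number of divisors = (1+1) * (1+1) = 4; answer 4
Part 2: W1 = 4; m = -31; cross terms: (7*37 - 33*-31)=1282, (33*33 - -21*37)=1866, (-21*-31 - 7*33)=420; twice the area = |3568| = 3568; area = 1784; boundary points = 2 + 2 + 4 = 8; strictly interior points = area - boundary/2 + 1 = 1781; answer 1781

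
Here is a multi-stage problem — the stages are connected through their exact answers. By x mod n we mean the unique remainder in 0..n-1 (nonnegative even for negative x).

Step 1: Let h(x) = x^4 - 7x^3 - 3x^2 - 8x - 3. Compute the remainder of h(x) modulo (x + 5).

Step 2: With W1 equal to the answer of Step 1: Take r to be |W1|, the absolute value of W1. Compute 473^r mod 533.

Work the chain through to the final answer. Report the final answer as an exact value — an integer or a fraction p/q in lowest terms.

90

Step 1: remainder = value at the root: 1*(-5)^4 - 7*(-5)^3 - 3*(-5)^2 - 8*(-5)^1 - 3 = (625) + (875) + (-75) + (40) + (-3) = 1462; answer 1462
Step 2: W1 = 1462; r = 1462; squarings mod 533: 473^1=473, 473^2=402, 473^4=105, 473^8=365, 473^16=508, 473^32=92, 473^64=469, 473^128=365, 473^256=508, 473^512=92, 473^1024=469; 473^1462 = 473^2 * 473^4 * 473^16 * 473^32 * 473^128 * 473^256 * 473^1024 = 90 (mod 533); answer 90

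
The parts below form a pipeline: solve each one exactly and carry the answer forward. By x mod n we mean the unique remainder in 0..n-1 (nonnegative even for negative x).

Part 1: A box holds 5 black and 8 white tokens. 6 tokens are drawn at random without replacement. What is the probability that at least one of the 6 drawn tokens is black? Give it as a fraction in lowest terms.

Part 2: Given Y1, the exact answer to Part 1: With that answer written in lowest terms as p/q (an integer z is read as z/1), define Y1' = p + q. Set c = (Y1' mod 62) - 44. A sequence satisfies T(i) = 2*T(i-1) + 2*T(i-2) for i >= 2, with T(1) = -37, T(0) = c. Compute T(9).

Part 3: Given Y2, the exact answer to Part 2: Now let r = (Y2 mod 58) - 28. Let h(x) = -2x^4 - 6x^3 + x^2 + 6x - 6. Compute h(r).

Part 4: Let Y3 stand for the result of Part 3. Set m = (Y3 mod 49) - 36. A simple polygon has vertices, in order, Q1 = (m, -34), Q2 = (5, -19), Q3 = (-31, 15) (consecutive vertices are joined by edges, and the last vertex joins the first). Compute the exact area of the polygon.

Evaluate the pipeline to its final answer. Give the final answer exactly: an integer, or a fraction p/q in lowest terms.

831

Part 1: total draws C(13,6) = 1716; complement C(8,6) = 28; favorable 1716 - 28 = 1688; P = 422/429; answer 422/429
Part 2: Y1 = 422/429; threaded value p + q = 851; c = 1; T(2) = 2*(-37) + 2*(1) = -72; iterating: T(2)=-72, T(3)=-218, T(4)=-580, T(5)=-1596, T(6)=-4352, T(7)=-11896, T(8)=-32496, T(9)=-88784; answer -88784
Part 3: Y2 = -88784; r = -14; -2*(-14)^4 - 6*(-14)^3 + 1*(-14)^2 + 6*(-14)^1 - 6 = (-76832) + (16464) + (196) + (-84) + (-6) = -60262; answer -60262
Part 4: Y3 = -60262; m = -28; cross terms: (-28*-19 - 5*-34)=702, (5*15 - -31*-19)=-514, (-31*-34 - -28*15)=1474; twice the area = |1662| = 1662; area = 831; answer 831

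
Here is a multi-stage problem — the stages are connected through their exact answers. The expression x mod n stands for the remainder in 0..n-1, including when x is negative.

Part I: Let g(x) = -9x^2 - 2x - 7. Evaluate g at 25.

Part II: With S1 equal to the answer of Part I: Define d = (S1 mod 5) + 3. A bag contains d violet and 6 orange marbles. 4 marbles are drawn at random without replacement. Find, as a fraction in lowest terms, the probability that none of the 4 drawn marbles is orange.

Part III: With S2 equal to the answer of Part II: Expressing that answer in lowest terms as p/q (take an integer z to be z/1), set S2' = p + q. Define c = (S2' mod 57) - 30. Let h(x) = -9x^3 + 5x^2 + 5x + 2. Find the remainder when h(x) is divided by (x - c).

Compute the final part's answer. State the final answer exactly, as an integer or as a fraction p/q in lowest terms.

Part I: -9*(25)^2 - 2*(25)^1 - 7 = (-5625) + (-50) + (-7) = -5682; answer -5682
Part II: S1 = -5682; d = 6; total draws C(12,4) = 495; favorable C(6,4) = 15; P = 1/33; answer 1/33
Part III: S2 = 1/33; threaded value p + q = 34; c = 4; remainder = value at the root: -9*(4)^3 + 5*(4)^2 + 5*(4)^1 + 2 = (-576) + (80) + (20) + (2) = -474; answer -474

-474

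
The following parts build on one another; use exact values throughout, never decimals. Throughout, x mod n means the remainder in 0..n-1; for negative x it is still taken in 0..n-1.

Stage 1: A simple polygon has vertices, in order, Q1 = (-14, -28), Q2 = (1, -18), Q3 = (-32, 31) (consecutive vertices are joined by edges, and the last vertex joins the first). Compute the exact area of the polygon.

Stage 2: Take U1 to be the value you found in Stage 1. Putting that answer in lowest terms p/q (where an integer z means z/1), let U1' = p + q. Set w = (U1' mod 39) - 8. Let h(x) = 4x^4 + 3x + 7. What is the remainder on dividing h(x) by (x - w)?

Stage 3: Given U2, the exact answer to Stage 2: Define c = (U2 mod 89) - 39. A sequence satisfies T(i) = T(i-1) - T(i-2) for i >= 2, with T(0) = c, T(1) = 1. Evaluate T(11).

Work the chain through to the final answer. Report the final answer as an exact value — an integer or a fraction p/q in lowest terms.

7

Stage 1: cross terms: (-14*-18 - 1*-28)=280, (1*31 - -32*-18)=-545, (-32*-28 - -14*31)=1330; twice the area = |1065| = 1065; area = 1065/2; answer 1065/2
Stage 2: U1 = 1065/2; threaded value p + q = 1067; w = 6; remainder = value at the root: 4*(6)^4 + 3*(6)^1 + 7 = (5184) + (18) + (7) = 5209; answer 5209
Stage 3: U2 = 5209; c = 8; T(2) = 1*(1) - 1*(8) = -7; iterating: T(2)=-7, T(3)=-8, T(4)=-1, T(5)=7, T(6)=8, T(7)=1, T(8)=-7, T(9)=-8, T(10)=-1, T(11)=7; answer 7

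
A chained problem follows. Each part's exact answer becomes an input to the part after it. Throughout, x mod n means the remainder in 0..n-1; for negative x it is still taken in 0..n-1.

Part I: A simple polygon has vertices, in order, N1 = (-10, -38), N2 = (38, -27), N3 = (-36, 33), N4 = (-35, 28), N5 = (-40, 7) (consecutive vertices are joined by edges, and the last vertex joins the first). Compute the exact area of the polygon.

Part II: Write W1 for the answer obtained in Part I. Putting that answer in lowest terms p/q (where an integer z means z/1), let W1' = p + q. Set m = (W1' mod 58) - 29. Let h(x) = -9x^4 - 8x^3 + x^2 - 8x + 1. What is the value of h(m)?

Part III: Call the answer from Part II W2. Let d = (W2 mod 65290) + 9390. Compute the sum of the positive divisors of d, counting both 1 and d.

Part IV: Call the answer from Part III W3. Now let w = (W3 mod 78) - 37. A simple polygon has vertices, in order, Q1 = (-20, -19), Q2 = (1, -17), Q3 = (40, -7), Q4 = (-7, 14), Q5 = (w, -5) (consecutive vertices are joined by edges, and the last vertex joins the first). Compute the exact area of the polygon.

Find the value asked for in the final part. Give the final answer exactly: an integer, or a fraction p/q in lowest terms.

2633/2

Part I: cross terms: (-10*-27 - 38*-38)=1714, (38*33 - -36*-27)=282, (-36*28 - -35*33)=147, (-35*7 - -40*28)=875, (-40*-38 - -10*7)=1590; twice the area = |4608| = 4608; area = 2304; answer 2304
Part II: W1 = 2304; threaded value p + q = 2305; m = 14; -9*(14)^4 - 8*(14)^3 + 1*(14)^2 - 8*(14)^1 + 1 = (-345744) + (-21952) + (196) + (-112) + (1) = -367611; answer -367611
Part III: W2 = -367611; d = 33519; 33519 = 3 * 11173; sigma = (1 + 3) * (1 + 11173) = 4 * 11174 = 44696; answer 44696
Part IV: W3 = 44696; w = -35; cross terms: (-20*-17 - 1*-19)=359, (1*-7 - 40*-17)=673, (40*14 - -7*-7)=511, (-7*-5 - -35*14)=525, (-35*-19 - -20*-5)=565; twice the area = |2633| = 2633; area = 2633/2; answer 2633/2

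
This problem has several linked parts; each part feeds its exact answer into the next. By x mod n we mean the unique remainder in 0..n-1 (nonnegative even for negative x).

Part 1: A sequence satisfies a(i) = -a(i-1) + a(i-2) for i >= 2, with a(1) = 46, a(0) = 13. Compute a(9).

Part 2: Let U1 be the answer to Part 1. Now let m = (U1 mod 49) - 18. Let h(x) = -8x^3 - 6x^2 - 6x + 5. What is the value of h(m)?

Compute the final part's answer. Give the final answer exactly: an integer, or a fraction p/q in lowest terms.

Part 1: a(2) = -1*(46) + 1*(13) = -33; iterating: a(2)=-33, a(3)=79, a(4)=-112, a(5)=191, a(6)=-303, a(7)=494, a(8)=-797, a(9)=1291; answer 1291
Part 2: U1 = 1291; m = -1; -8*(-1)^3 - 6*(-1)^2 - 6*(-1)^1 + 5 = (8) + (-6) + (6) + (5) = 13; answer 13

13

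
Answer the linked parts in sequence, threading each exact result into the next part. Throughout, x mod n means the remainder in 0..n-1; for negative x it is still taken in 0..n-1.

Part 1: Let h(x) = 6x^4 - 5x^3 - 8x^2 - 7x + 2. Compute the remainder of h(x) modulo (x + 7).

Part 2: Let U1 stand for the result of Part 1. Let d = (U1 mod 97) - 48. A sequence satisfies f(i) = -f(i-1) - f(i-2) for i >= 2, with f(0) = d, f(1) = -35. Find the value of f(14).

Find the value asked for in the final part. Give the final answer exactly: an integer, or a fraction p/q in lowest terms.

17

Part 1: remainder = value at the root: 6*(-7)^4 - 5*(-7)^3 - 8*(-7)^2 - 7*(-7)^1 + 2 = (14406) + (1715) + (-392) + (49) + (2) = 15780; answer 15780
Part 2: U1 = 15780; d = 18; f(2) = -1*(-35) - 1*(18) = 17; iterating: f(2)=17, f(3)=18, f(4)=-35, f(5)=17, f(6)=18, f(7)=-35, f(8)=17, f(9)=18, f(10)=-35, f(11)=17, f(12)=18, f(13)=-35, f(14)=17; answer 17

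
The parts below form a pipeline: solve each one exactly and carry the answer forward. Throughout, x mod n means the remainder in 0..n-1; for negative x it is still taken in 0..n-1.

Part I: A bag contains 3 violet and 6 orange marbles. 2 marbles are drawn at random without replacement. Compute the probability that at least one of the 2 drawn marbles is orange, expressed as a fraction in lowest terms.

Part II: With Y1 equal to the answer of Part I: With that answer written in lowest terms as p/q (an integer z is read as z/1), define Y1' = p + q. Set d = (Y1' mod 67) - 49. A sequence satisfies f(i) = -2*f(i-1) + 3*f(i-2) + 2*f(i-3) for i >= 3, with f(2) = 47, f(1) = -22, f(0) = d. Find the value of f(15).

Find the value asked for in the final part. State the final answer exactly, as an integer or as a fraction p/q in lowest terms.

Part I: total draws C(9,2) = 36; complement C(3,2) = 3; favorable 36 - 3 = 33; P = 11/12; answer 11/12
Part II: Y1 = 11/12; threaded value p + q = 23; d = -26; f(3) = -2*(47) + 3*(-22) + 2*(-26) = -212; iterating: f(3)=-212, f(4)=521, f(5)=-1584, f(6)=4307, f(7)=-12324, f(8)=34401, f(9)=-97160, f(10)=272875, f(11)=-768428, f(12)=2161161, f(13)=-6081856, f(14)=17110339, f(15)=-48143924; answer -48143924

-48143924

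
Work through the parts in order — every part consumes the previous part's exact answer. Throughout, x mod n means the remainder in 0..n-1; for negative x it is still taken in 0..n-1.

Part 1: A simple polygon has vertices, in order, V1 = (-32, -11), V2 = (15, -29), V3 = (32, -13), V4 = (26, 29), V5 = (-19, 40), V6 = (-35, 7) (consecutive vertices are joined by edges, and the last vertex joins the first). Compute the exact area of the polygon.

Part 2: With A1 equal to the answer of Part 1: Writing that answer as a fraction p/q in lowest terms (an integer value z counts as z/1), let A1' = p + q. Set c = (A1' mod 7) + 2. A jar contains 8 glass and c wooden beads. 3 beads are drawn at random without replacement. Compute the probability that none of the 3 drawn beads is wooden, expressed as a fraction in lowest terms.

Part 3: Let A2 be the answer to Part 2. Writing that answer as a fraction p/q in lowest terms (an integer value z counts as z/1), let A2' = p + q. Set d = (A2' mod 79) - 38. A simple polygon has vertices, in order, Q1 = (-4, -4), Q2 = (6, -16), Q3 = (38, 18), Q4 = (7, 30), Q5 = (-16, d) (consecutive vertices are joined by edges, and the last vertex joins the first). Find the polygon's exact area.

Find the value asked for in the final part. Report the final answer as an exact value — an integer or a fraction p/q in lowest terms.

2703/2

Part 1: cross terms: (-32*-29 - 15*-11)=1093, (15*-13 - 32*-29)=733, (32*29 - 26*-13)=1266, (26*40 - -19*29)=1591, (-19*7 - -35*40)=1267, (-35*-11 - -32*7)=609; twice the area = |6559| = 6559; area = 6559/2; answer 6559/2
Part 2: A1 = 6559/2; threaded value p + q = 6561; c = 4; total draws C(12,3) = 220; favorable C(8,3) = 56; P = 14/55; answer 14/55
Part 3: A2 = 14/55; threaded value p + q = 69; d = 31; cross terms: (-4*-16 - 6*-4)=88, (6*18 - 38*-16)=716, (38*30 - 7*18)=1014, (7*31 - -16*30)=697, (-16*-4 - -4*31)=188; twice the area = |2703| = 2703; area = 2703/2; answer 2703/2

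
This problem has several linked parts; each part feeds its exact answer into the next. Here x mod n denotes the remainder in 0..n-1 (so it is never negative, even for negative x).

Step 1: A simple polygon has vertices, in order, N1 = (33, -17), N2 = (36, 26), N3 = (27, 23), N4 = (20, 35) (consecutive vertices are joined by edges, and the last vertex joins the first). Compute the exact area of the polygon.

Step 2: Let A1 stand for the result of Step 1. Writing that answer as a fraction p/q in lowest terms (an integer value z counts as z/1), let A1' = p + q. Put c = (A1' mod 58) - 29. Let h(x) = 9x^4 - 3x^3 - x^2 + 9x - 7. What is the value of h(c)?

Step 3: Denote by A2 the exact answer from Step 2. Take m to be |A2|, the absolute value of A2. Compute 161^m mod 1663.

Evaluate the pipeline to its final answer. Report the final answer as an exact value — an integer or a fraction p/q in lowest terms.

Step 1: cross terms: (33*26 - 36*-17)=1470, (36*23 - 27*26)=126, (27*35 - 20*23)=485, (20*-17 - 33*35)=-1495; twice the area = |586| = 586; area = 293; answer 293
Step 2: A1 = 293; threaded value p + q = 294; c = -25; 9*(-25)^4 - 3*(-25)^3 - 1*(-25)^2 + 9*(-25)^1 - 7 = (3515625) + (46875) + (-625) + (-225) + (-7) = 3561643; answer 3561643
Step 3: A2 = 3561643; m = 3561643; squarings mod 1663: 161^1=161, 161^2=976, 161^4=1340, 161^8=1223, 161^16=692, 161^32=1583, 161^64=1411, 161^128=310, 161^256=1309, 161^512=591, 161^1024=51, 161^2048=938, 161^4096=117, 161^8192=385, 161^16384=218, 161^32768=960, 161^65536=298, 161^131072=665, 161^262144=1530, 161^524288=1059, 161^1048576=619, 161^2097152=671; 161^3561643 = 161^1 * 161^2 * 161^8 * 161^32 * 161^128 * 161^2048 * 161^4096 * 161^16384 * 161^131072 * 161^262144 * 161^1048576 * 161^2097152 = 54 (mod 1663); answer 54

54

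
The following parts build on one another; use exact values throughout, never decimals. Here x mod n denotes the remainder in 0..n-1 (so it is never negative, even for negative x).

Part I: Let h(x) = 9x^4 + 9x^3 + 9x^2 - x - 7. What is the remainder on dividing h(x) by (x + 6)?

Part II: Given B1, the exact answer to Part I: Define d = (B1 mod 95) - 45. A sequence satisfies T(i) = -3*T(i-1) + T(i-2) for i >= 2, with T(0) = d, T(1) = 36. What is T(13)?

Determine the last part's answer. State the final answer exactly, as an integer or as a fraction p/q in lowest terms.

44812116

Part I: remainder = value at the root: 9*(-6)^4 + 9*(-6)^3 + 9*(-6)^2 - 1*(-6)^1 - 7 = (11664) + (-1944) + (324) + (6) + (-7) = 10043; answer 10043
Part II: B1 = 10043; d = 23; T(2) = -3*(36) + 1*(23) = -85; iterating: T(2)=-85, T(3)=291, T(4)=-958, T(5)=3165, T(6)=-10453, T(7)=34524, T(8)=-114025, T(9)=376599, T(10)=-1243822, T(11)=4108065, T(12)=-13568017, T(13)=44812116; answer 44812116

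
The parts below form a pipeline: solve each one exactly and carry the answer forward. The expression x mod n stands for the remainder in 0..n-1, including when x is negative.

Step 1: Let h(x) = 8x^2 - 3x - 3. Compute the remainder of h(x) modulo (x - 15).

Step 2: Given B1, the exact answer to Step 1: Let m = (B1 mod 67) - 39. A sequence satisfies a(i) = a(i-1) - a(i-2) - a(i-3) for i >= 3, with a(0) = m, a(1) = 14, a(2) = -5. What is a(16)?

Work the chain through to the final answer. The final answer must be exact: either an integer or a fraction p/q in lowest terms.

299

Step 1: remainder = value at the root: 8*(15)^2 - 3*(15)^1 - 3 = (1800) + (-45) + (-3) = 1752; answer 1752
Step 2: B1 = 1752; m = -29; a(3) = 1*(-5) - 1*(14) - 1*(-29) = 10; iterating: a(3)=10, a(4)=1, a(5)=-4, a(6)=-15, a(7)=-12, a(8)=7, a(9)=34, a(10)=39, a(11)=-2, a(12)=-75, a(13)=-112, a(14)=-35, a(15)=152, a(16)=299; answer 299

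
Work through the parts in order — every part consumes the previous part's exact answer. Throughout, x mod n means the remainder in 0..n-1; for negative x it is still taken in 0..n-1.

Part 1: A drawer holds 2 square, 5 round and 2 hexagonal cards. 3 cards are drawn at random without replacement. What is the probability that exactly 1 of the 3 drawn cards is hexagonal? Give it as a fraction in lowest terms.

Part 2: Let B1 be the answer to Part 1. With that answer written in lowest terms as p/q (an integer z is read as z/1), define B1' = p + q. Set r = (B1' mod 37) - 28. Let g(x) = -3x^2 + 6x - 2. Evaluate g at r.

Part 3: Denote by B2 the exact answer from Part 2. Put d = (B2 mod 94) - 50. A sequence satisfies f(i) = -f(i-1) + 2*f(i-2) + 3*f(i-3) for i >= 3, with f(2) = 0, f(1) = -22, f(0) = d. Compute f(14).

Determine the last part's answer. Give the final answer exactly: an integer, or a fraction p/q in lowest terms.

Part 1: total draws C(9,3) = 84; favorable C(2,1)*C(7,2) = 42; P = 1/2; answer 1/2
Part 2: B1 = 1/2; threaded value p + q = 3; r = -25; -3*(-25)^2 + 6*(-25)^1 - 2 = (-1875) + (-150) + (-2) = -2027; answer -2027
Part 3: B2 = -2027; d = -9; f(3) = -1*(0) + 2*(-22) + 3*(-9) = -71; iterating: f(3)=-71, f(4)=5, f(5)=-147, f(6)=-56, f(7)=-223, f(8)=-330, f(9)=-284, f(10)=-1045, f(11)=-513, f(12)=-2429, f(13)=-1732, f(14)=-4665; answer -4665

-4665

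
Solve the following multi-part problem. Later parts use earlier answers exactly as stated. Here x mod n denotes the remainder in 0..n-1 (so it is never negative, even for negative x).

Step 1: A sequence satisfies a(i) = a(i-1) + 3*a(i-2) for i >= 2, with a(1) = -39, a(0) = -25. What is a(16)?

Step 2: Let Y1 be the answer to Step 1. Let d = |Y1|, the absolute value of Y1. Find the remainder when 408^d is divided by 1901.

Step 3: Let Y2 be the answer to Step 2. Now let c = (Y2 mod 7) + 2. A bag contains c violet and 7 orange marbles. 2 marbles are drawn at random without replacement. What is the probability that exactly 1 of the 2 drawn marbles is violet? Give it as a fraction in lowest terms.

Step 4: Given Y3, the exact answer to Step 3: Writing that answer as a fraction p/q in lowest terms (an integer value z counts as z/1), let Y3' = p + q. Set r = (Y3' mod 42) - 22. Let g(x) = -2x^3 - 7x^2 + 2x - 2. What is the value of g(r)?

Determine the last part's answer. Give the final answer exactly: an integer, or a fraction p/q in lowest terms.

-9

Step 1: a(2) = 1*(-39) + 3*(-25) = -114; iterating: a(2)=-114, a(3)=-231, a(4)=-573, a(5)=-1266, a(6)=-2985, a(7)=-6783, a(8)=-15738, a(9)=-36087, a(10)=-83301, a(11)=-191562, a(12)=-441465, a(13)=-1016151, a(14)=-2340546, a(15)=-5388999, a(16)=-12410637; answer -12410637
Step 2: Y1 = -12410637; d = 12410637; squarings mod 1901: 408^1=408, 408^2=1077, 408^4=319, 408^8=1008, 408^16=930, 408^32=1846, 408^64=1124, 408^128=1112, 408^256=894, 408^512=816, 408^1024=506, 408^2048=1302, 408^4096=1413, 408^8192=519, 408^16384=1320, 408^32768=1084, 408^65536=238, 408^131072=1515, 408^262144=718, 408^524288=353, 408^1048576=1044, 408^2097152=663, 408^4194304=438, 408^8388608=1744; 408^12410637 = 408^1 * 408^4 * 408^8 * 408^256 * 408^512 * 408^1024 * 408^2048 * 408^4096 * 408^16384 * 408^65536 * 408^262144 * 408^524288 * 408^1048576 * 408^2097152 * 408^8388608 = 1476 (mod 1901); answer 1476
Step 3: Y2 = 1476; c = 8; total draws C(15,2) = 105; favorable C(8,1)*C(7,1) = 56; P = 8/15; answer 8/15
Step 4: Y3 = 8/15; threaded value p + q = 23; r = 1; -2*(1)^3 - 7*(1)^2 + 2*(1)^1 - 2 = (-2) + (-7) + (2) + (-2) = -9; answer -9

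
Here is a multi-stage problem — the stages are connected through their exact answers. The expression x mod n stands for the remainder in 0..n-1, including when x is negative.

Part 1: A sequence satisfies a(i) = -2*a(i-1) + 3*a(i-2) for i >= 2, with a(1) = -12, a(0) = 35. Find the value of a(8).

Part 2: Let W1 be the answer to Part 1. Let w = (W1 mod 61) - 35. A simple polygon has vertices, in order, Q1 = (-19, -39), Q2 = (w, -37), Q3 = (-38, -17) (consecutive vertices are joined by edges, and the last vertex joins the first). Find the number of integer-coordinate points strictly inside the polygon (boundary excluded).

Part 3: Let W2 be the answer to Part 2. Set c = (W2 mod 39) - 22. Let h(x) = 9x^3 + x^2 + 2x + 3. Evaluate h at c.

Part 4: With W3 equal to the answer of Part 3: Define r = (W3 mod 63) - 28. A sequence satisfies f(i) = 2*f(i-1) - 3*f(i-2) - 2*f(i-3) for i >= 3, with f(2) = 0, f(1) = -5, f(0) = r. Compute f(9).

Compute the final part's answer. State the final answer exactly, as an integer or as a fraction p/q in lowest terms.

Part 1: a(2) = -2*(-12) + 3*(35) = 129; iterating: a(2)=129, a(3)=-294, a(4)=975, a(5)=-2832, a(6)=8589, a(7)=-25674, a(8)=77115; answer 77115
Part 2: W1 = 77115; w = -24; cross terms: (-19*-37 - -24*-39)=-233, (-24*-17 - -38*-37)=-998, (-38*-39 - -19*-17)=1159; twice the area = |-72| = 72; area = 36; boundary points = 1 + 2 + 1 = 4; strictly interior points = area - boundary/2 + 1 = 35; answer 35
Part 3: W2 = 35; c = 13; 9*(13)^3 + 1*(13)^2 + 2*(13)^1 + 3 = (19773) + (169) + (26) + (3) = 19971; answer 19971
Part 4: W3 = 19971; r = -28; f(3) = 2*(0) - 3*(-5) - 2*(-28) = 71; iterating: f(3)=71, f(4)=152, f(5)=91, f(6)=-416, f(7)=-1409, f(8)=-1752, f(9)=1555; answer 1555

1555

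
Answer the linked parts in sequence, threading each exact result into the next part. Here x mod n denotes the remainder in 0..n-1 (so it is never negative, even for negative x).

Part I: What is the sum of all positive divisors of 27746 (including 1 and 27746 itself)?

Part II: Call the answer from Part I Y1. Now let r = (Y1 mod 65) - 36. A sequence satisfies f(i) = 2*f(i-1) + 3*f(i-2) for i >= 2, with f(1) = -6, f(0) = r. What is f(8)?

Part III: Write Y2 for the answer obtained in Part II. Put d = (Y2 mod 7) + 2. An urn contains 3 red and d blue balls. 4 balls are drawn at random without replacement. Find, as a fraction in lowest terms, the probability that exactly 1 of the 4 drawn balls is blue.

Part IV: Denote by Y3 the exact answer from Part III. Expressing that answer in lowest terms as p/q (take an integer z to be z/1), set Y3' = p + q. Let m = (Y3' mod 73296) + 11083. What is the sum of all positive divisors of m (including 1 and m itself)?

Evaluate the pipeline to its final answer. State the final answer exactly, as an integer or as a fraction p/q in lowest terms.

Part I: 27746 = 2 * 13873; sigma = (1 + 2) * (1 + 13873) = 3 * 13874 = 41622; answer 41622
Part II: Y1 = 41622; r = -14; f(2) = 2*(-6) + 3*(-14) = -54; iterating: f(2)=-54, f(3)=-126, f(4)=-414, f(5)=-1206, f(6)=-3654, f(7)=-10926, f(8)=-32814; answer -32814
Part III: Y2 = -32814; d = 4; total draws C(7,4) = 35; favorable C(4,1)*C(3,3) = 4; P = 4/35; answer 4/35
Part IV: Y3 = 4/35; threaded value p + q = 39; m = 11122; 11122 = 2 * 67 * 83; sigma = (1 + 2) * (1 + 67) * (1 + 83) = 3 * 68 * 84 = 17136; answer 17136

17136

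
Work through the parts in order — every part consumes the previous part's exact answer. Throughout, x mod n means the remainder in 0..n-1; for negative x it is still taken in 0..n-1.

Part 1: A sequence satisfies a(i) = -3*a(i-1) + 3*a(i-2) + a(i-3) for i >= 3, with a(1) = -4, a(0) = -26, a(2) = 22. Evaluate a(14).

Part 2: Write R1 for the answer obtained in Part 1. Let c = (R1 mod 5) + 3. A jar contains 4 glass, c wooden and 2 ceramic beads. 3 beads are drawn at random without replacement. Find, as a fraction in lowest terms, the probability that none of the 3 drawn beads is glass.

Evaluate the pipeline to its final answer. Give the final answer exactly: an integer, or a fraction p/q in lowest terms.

Part 1: a(3) = -3*(22) + 3*(-4) + 1*(-26) = -104; iterating: a(3)=-104, a(4)=374, a(5)=-1412, a(6)=5254, a(7)=-19624, a(8)=73222, a(9)=-273284, a(10)=1019894, a(11)=-3806312, a(12)=14205334, a(13)=-53015044, a(14)=197854822; answer 197854822
Part 2: R1 = 197854822; c = 5; total draws C(11,3) = 165; favorable C(7,3) = 35; P = 7/33; answer 7/33

7/33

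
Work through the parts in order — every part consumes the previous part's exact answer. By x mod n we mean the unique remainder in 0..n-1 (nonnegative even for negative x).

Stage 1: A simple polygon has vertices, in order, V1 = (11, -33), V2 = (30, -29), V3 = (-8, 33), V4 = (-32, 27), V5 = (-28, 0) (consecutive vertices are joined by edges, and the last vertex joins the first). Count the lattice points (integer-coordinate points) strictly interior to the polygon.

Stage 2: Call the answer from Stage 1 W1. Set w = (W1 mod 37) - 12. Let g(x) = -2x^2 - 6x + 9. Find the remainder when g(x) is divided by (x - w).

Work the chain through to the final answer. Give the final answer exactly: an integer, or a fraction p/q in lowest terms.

1

Stage 1: cross terms: (11*-29 - 30*-33)=671, (30*33 - -8*-29)=758, (-8*27 - -32*33)=840, (-32*0 - -28*27)=756, (-28*-33 - 11*0)=924; twice the area = |3949| = 3949; area = 3949/2; boundary points = 1 + 2 + 6 + 1 + 3 = 13; strictly interior points = area - boundary/2 + 1 = 1969; answer 1969
Stage 2: W1 = 1969; w = -4; remainder = value at the root: -2*(-4)^2 - 6*(-4)^1 + 9 = (-32) + (24) + (9) = 1; answer 1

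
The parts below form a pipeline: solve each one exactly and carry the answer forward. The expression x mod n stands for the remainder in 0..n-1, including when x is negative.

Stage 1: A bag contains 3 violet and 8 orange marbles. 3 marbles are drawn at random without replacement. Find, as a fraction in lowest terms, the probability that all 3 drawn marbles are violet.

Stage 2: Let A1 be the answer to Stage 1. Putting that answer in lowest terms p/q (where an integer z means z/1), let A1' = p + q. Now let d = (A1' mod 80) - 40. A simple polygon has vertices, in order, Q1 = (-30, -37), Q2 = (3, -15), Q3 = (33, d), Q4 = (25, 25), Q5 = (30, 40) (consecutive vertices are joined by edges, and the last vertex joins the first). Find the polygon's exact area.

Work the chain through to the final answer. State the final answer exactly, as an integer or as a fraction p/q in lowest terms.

Stage 1: total draws C(11,3) = 165; favorable C(3,3) = 1; P = 1/165; answer 1/165
Stage 2: A1 = 1/165; threaded value p + q = 166; d = -34; cross terms: (-30*-15 - 3*-37)=561, (3*-34 - 33*-15)=393, (33*25 - 25*-34)=1675, (25*40 - 30*25)=250, (30*-37 - -30*40)=90; twice the area = |2969| = 2969; area = 2969/2; answer 2969/2

2969/2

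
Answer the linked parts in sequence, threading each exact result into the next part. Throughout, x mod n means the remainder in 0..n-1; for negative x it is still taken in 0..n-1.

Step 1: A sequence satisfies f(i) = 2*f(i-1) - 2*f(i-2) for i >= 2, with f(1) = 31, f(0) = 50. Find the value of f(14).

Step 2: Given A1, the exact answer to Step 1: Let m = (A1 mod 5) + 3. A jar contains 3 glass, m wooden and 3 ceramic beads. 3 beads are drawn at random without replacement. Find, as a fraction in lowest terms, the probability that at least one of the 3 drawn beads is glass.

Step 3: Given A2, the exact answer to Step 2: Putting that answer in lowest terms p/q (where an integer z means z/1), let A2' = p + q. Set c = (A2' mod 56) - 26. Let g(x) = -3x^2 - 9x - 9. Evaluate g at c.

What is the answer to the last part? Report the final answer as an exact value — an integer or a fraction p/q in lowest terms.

Step 1: f(2) = 2*(31) - 2*(50) = -38; iterating: f(2)=-38, f(3)=-138, f(4)=-200, f(5)=-124, f(6)=152, f(7)=552, f(8)=800, f(9)=496, f(10)=-608, f(11)=-2208, f(12)=-3200, f(13)=-1984, f(14)=2432; answer 2432
Step 2: A1 = 2432; m = 5; total draws C(11,3) = 165; complement C(8,3) = 56; favorable 165 - 56 = 109; P = 109/165; answer 109/165
Step 3: A2 = 109/165; threaded value p + q = 274; c = 24; -3*(24)^2 - 9*(24)^1 - 9 = (-1728) + (-216) + (-9) = -1953; answer -1953

-1953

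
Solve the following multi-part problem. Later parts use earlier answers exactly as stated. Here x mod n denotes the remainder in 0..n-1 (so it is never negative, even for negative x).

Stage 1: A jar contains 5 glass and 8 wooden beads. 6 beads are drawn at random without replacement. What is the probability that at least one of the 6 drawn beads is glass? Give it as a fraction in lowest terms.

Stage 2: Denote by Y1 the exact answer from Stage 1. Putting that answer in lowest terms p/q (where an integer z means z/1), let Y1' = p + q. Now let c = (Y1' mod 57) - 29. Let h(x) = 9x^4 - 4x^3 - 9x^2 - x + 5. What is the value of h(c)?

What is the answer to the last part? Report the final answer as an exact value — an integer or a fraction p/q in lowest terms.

Stage 1: total draws C(13,6) = 1716; complement C(8,6) = 28; favorable 1716 - 28 = 1688; P = 422/429; answer 422/429
Stage 2: Y1 = 422/429; threaded value p + q = 851; c = 24; 9*(24)^4 - 4*(24)^3 - 9*(24)^2 - 1*(24)^1 + 5 = (2985984) + (-55296) + (-5184) + (-24) + (5) = 2925485; answer 2925485

2925485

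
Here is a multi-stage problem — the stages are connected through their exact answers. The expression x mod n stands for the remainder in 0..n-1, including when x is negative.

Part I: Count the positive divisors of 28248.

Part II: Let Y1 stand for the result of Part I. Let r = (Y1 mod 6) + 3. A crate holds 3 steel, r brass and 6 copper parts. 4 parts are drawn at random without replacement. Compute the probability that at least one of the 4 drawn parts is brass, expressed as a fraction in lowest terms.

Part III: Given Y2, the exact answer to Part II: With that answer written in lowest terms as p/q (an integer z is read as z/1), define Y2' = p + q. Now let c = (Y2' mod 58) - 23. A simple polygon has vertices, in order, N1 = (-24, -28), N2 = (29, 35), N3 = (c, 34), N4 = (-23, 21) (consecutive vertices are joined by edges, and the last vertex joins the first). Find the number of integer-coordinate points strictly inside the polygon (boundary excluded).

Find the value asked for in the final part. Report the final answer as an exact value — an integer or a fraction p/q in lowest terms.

Part I: 28248 = 2^3 * 3 * 11 * 107; number of divisors = (3+1) * (1+1) * (1+1) * (1+1) = 32; answer 32
Part II: Y1 = 32; r = 5; total draws C(14,4) = 1001; complement C(9,4) = 126; favorable 1001 - 126 = 875; P = 125/143; answer 125/143
Part III: Y2 = 125/143; threaded value p + q = 268; c = 13; cross terms: (-24*35 - 29*-28)=-28, (29*34 - 13*35)=531, (13*21 - -23*34)=1055, (-23*-28 - -24*21)=1148; twice the area = |2706| = 2706; area = 1353; boundary points = 1 + 1 + 1 + 1 = 4; strictly interior points = area - boundary/2 + 1 = 1352; answer 1352

1352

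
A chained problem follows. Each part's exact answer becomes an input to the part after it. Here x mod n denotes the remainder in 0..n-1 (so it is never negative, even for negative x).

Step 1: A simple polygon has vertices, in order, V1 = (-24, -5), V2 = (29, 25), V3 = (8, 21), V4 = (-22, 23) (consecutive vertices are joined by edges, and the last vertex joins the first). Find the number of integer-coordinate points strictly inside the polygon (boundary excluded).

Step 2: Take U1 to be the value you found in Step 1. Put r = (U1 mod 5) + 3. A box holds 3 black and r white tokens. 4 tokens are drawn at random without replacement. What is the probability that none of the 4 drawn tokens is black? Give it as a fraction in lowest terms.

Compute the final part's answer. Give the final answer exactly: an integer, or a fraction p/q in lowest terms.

Step 1: cross terms: (-24*25 - 29*-5)=-455, (29*21 - 8*25)=409, (8*23 - -22*21)=646, (-22*-5 - -24*23)=662; twice the area = |1262| = 1262; area = 631; boundary points = 1 + 1 + 2 + 2 = 6; strictly interior points = area - boundary/2 + 1 = 629; answer 629
Step 2: U1 = 629; r = 7; total draws C(10,4) = 210; favorable C(7,4) = 35; P = 1/6; answer 1/6

1/6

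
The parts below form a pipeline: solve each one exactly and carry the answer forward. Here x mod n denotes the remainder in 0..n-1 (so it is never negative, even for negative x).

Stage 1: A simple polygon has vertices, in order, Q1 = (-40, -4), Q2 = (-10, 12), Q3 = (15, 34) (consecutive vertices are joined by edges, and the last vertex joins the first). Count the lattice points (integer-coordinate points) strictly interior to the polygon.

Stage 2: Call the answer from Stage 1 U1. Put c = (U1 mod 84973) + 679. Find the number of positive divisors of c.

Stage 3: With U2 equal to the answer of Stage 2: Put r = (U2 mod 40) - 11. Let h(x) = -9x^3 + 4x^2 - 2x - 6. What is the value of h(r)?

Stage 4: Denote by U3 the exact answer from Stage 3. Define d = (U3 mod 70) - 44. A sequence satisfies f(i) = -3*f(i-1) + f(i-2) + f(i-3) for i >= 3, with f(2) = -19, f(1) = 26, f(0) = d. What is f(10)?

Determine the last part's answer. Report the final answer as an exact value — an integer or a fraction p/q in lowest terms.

Stage 1: cross terms: (-40*12 - -10*-4)=-520, (-10*34 - 15*12)=-520, (15*-4 - -40*34)=1300; twice the area = |260| = 260; area = 130; boundary points = 2 + 1 + 1 = 4; strictly interior points = area - boundary/2 + 1 = 129; answer 129
Stage 2: U1 = 129; c = 808; 808 = 2^3 * 101; number of divisors = (3+1) * (1+1) = 8; answer 8
Stage 3: U2 = 8; r = -3; -9*(-3)^3 + 4*(-3)^2 - 2*(-3)^1 - 6 = (243) + (36) + (6) + (-6) = 279; answer 279
Stage 4: U3 = 279; d = 25; f(3) = -3*(-19) + 1*(26) + 1*(25) = 108; iterating: f(3)=108, f(4)=-317, f(5)=1040, f(6)=-3329, f(7)=10710, f(8)=-34419, f(9)=110638, f(10)=-355623; answer -355623

-355623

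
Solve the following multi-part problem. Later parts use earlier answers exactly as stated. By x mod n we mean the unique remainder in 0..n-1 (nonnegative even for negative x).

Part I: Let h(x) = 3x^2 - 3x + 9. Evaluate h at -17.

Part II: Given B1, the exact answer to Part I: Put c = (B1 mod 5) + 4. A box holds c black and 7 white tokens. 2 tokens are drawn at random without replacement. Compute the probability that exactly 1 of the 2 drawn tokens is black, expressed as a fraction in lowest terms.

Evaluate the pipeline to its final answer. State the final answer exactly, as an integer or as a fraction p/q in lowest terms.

Part I: 3*(-17)^2 - 3*(-17)^1 + 9 = (867) + (51) + (9) = 927; answer 927
Part II: B1 = 927; c = 6; total draws C(13,2) = 78; favorable C(6,1)*C(7,1) = 42; P = 7/13; answer 7/13

7/13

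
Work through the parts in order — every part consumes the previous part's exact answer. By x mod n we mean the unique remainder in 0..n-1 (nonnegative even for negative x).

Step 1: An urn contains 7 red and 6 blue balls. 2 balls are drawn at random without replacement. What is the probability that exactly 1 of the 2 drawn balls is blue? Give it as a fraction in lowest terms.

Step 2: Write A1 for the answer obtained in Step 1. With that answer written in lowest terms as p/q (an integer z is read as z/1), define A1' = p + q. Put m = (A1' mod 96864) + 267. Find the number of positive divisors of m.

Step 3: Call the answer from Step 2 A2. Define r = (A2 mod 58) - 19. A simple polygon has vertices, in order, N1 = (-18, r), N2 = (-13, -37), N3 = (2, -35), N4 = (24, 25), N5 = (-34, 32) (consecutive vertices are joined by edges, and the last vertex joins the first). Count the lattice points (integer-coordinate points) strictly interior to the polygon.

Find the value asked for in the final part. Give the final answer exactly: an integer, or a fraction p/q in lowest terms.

2295

Step 1: total draws C(13,2) = 78; favorable C(6,1)*C(7,1) = 42; P = 7/13; answer 7/13
Step 2: A1 = 7/13; threaded value p + q = 20; m = 287; 287 = 7 * 41; number of divisors = (1+1) * (1+1) = 4; answer 4
Step 3: A2 = 4; r = -15; cross terms: (-18*-37 - -13*-15)=471, (-13*-35 - 2*-37)=529, (2*25 - 24*-35)=890, (24*32 - -34*25)=1618, (-34*-15 - -18*32)=1086; twice the area = |4594| = 4594; area = 2297; boundary points = 1 + 1 + 2 + 1 + 1 = 6; strictly interior points = area - boundary/2 + 1 = 2295; answer 2295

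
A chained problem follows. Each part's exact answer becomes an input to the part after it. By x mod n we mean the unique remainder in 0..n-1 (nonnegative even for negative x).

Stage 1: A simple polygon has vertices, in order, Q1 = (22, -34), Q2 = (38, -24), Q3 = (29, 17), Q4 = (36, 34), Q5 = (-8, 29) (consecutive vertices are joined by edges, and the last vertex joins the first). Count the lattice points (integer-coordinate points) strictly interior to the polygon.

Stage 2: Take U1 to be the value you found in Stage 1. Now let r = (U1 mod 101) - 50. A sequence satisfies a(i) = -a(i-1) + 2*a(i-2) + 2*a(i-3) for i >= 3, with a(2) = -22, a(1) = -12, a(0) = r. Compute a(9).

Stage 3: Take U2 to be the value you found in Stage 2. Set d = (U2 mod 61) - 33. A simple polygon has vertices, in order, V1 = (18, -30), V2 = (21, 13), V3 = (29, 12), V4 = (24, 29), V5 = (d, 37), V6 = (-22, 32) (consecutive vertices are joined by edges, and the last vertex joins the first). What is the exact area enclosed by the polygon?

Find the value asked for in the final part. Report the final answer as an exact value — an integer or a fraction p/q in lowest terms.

Stage 1: cross terms: (22*-24 - 38*-34)=764, (38*17 - 29*-24)=1342, (29*34 - 36*17)=374, (36*29 - -8*34)=1316, (-8*-34 - 22*29)=-366; twice the area = |3430| = 3430; area = 1715; boundary points = 2 + 1 + 1 + 1 + 3 = 8; strictly interior points = area - boundary/2 + 1 = 1712; answer 1712
Stage 2: U1 = 1712; r = 46; a(3) = -1*(-22) + 2*(-12) + 2*(46) = 90; iterating: a(3)=90, a(4)=-158, a(5)=294, a(6)=-430, a(7)=702, a(8)=-974, a(9)=1518; answer 1518
Stage 3: U2 = 1518; d = 21; cross terms: (18*13 - 21*-30)=864, (21*12 - 29*13)=-125, (29*29 - 24*12)=553, (24*37 - 21*29)=279, (21*32 - -22*37)=1486, (-22*-30 - 18*32)=84; twice the area = |3141| = 3141; area = 3141/2; answer 3141/2

3141/2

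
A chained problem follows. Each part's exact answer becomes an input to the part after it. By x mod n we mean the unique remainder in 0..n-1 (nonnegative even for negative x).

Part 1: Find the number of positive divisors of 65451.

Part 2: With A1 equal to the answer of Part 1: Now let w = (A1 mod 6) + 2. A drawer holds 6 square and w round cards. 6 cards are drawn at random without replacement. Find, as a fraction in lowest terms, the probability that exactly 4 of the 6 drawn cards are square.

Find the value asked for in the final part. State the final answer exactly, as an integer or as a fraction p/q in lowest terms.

75/308

Part 1: 65451 = 3 * 21817; number of divisors = (1+1) * (1+1) = 4; answer 4
Part 2: A1 = 4; w = 6; total draws C(12,6) = 924; favorable C(6,4)*C(6,2) = 225; P = 75/308; answer 75/308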